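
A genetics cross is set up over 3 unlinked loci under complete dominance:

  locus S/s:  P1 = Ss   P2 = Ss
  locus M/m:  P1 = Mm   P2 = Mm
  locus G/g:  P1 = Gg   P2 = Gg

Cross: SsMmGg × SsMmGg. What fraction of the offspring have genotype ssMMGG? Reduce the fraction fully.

P(ssMMGG) = 1/64

SsMmGg gametes: SMG×1, SMg×1, SmG×1, Smg×1, sMG×1, sMg×1, smG×1, smg×1
SsMmGg gametes: SMG×1, SMg×1, SmG×1, Smg×1, sMG×1, sMg×1, smG×1, smg×1
SsMmGg×SsMmGg grid (8·8=64): SSMMGG=1 SSMMGg=2 SSMMgg=1 SSMmGG=2 SSMmGg=4 SSMmgg=2 SSmmGG=1 SSmmGg=2 SSmmgg=1 SsMMGG=2 SsMMGg=4 SsMMgg=2 SsMmGG=4 SsMmGg=8 SsMmgg=4 SsmmGG=2 SsmmGg=4 Ssmmgg=2 ssMMGG=1 ssMMGg=2 ssMMgg=1 ssMmGG=2 ssMmGg=4 ssMmgg=2 ssmmGG=1 ssmmGg=2 ssmmgg=1
ssMMGG hits 1/64; gcd=1; 1÷1/64÷1 = 1/64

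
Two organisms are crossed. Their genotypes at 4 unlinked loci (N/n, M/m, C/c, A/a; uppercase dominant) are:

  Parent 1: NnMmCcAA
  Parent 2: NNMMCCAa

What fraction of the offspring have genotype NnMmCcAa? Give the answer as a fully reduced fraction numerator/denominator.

P(NnMmCcAa) = 1/16

NnMmCcAA gametes: NMCA×2, NMcA×2, NmCA×2, NmcA×2, nMCA×2, nMcA×2, nmCA×2, nmcA×2
NNMMCCAa gametes: NMCA×8, NMCa×8
NnMmCcAA×NNMMCCAa grid (16·16=256): NNMMCCAA=16 NNMMCCAa=16 NNMMCcAA=16 NNMMCcAa=16 NNMmCCAA=16 NNMmCCAa=16 NNMmCcAA=16 NNMmCcAa=16 NnMMCCAA=16 NnMMCCAa=16 NnMMCcAA=16 NnMMCcAa=16 NnMmCCAA=16 NnMmCCAa=16 NnMmCcAA=16 NnMmCcAa=16
NnMmCcAa hits 16/256; gcd=16; 16÷16/256÷16 = 1/16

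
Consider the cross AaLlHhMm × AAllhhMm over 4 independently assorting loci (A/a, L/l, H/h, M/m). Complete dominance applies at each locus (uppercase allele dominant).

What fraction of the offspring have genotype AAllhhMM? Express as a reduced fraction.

AaLlHhMm gametes: ALHM×1, ALHm×1, ALhM×1, ALhm×1, AlHM×1, AlHm×1, AlhM×1, Alhm×1, aLHM×1, aLHm×1, aLhM×1, aLhm×1, alHM×1, alHm×1, alhM×1, alhm×1
AAllhhMm gametes: AlhM×8, Alhm×8
AaLlHhMm×AAllhhMm grid (16·16=256): AALlHhMM=8 AALlHhMm=16 AALlHhmm=8 AALlhhMM=8 AALlhhMm=16 AALlhhmm=8 AAllHhMM=8 AAllHhMm=16 AAllHhmm=8 AAllhhMM=8 AAllhhMm=16 AAllhhmm=8 AaLlHhMM=8 AaLlHhMm=16 AaLlHhmm=8 AaLlhhMM=8 AaLlhhMm=16 AaLlhhmm=8 AallHhMM=8 AallHhMm=16 AallHhmm=8 AallhhMM=8 AallhhMm=16 Aallhhmm=8
AAllhhMM hits 8/256; gcd=8; 8÷8/256÷8 = 1/32

P(AAllhhMM) = 1/32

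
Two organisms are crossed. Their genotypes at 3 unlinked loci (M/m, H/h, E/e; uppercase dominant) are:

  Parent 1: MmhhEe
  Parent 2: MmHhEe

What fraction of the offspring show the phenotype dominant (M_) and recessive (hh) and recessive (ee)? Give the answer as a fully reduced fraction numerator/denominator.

MmhhEe gametes: MhE×2, Mhe×2, mhE×2, mhe×2
MmHhEe gametes: MHE×1, MHe×1, MhE×1, Mhe×1, mHE×1, mHe×1, mhE×1, mhe×1
MmhhEe×MmHhEe grid (8·8=64): MMHhEE=2 MMHhEe=4 MMHhee=2 MMhhEE=2 MMhhEe=4 MMhhee=2 MmHhEE=4 MmHhEe=8 MmHhee=4 MmhhEE=4 MmhhEe=8 Mmhhee=4 mmHhEE=2 mmHhEe=4 mmHhee=2 mmhhEE=2 mmhhEe=4 mmhhee=2
M_ hh ee hits 6/64; gcd=2; 6÷2/64÷2 = 3/32

P(M_ hh ee) = 3/32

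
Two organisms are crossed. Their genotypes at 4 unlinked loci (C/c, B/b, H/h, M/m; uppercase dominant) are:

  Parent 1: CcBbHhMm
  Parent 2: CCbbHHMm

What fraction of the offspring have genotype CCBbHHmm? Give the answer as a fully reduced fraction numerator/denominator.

CcBbHhMm gametes: CBHM×1, CBHm×1, CBhM×1, CBhm×1, CbHM×1, CbHm×1, CbhM×1, Cbhm×1, cBHM×1, cBHm×1, cBhM×1, cBhm×1, cbHM×1, cbHm×1, cbhM×1, cbhm×1
CCbbHHMm gametes: CbHM×8, CbHm×8
CcBbHhMm×CCbbHHMm grid (16·16=256): CCBbHHMM=8 CCBbHHMm=16 CCBbHHmm=8 CCBbHhMM=8 CCBbHhMm=16 CCBbHhmm=8 CCbbHHMM=8 CCbbHHMm=16 CCbbHHmm=8 CCbbHhMM=8 CCbbHhMm=16 CCbbHhmm=8 CcBbHHMM=8 CcBbHHMm=16 CcBbHHmm=8 CcBbHhMM=8 CcBbHhMm=16 CcBbHhmm=8 CcbbHHMM=8 CcbbHHMm=16 CcbbHHmm=8 CcbbHhMM=8 CcbbHhMm=16 CcbbHhmm=8
CCBbHHmm hits 8/256; gcd=8; 8÷8/256÷8 = 1/32

P(CCBbHHmm) = 1/32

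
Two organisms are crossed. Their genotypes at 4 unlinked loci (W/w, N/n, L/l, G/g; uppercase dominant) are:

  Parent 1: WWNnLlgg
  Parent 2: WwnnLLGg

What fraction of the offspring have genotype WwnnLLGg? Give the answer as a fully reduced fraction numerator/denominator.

WWNnLlgg gametes: WNLg×4, WNlg×4, WnLg×4, Wnlg×4
WwnnLLGg gametes: WnLG×4, WnLg×4, wnLG×4, wnLg×4
WWNnLlgg×WwnnLLGg grid (16·16=256): WWNnLLGg=16 WWNnLLgg=16 WWNnLlGg=16 WWNnLlgg=16 WWnnLLGg=16 WWnnLLgg=16 WWnnLlGg=16 WWnnLlgg=16 WwNnLLGg=16 WwNnLLgg=16 WwNnLlGg=16 WwNnLlgg=16 WwnnLLGg=16 WwnnLLgg=16 WwnnLlGg=16 WwnnLlgg=16
WwnnLLGg hits 16/256; gcd=16; 16÷16/256÷16 = 1/16

P(WwnnLLGg) = 1/16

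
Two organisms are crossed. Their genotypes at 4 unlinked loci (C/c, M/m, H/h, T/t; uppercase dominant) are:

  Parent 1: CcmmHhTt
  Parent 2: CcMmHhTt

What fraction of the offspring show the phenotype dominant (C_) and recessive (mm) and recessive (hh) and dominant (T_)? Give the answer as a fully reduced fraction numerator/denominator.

CcmmHhTt gametes: CmHT×2, CmHt×2, CmhT×2, Cmht×2, cmHT×2, cmHt×2, cmhT×2, cmht×2
CcMmHhTt gametes: CMHT×1, CMHt×1, CMhT×1, CMht×1, CmHT×1, CmHt×1, CmhT×1, Cmht×1, cMHT×1, cMHt×1, cMhT×1, cMht×1, cmHT×1, cmHt×1, cmhT×1, cmht×1
CcmmHhTt×CcMmHhTt grid (16·16=256): CCMmHHTT=2 CCMmHHTt=4 CCMmHHtt=2 CCMmHhTT=4 CCMmHhTt=8 CCMmHhtt=4 CCMmhhTT=2 CCMmhhTt=4 CCMmhhtt=2 CCmmHHTT=2 CCmmHHTt=4 CCmmHHtt=2 CCmmHhTT=4 CCmmHhTt=8 CCmmHhtt=4 CCmmhhTT=2 CCmmhhTt=4 CCmmhhtt=2 CcMmHHTT=4 CcMmHHTt=8 CcMmHHtt=4 CcMmHhTT=8 CcMmHhTt=16 CcMmHhtt=8 CcMmhhTT=4 CcMmhhTt=8 CcMmhhtt=4 CcmmHHTT=4 CcmmHHTt=8 CcmmHHtt=4 CcmmHhTT=8 CcmmHhTt=16 CcmmHhtt=8 CcmmhhTT=4 CcmmhhTt=8 Ccmmhhtt=4 ccMmHHTT=2 ccMmHHTt=4 ccMmHHtt=2 ccMmHhTT=4 ccMmHhTt=8 ccMmHhtt=4 ccMmhhTT=2 ccMmhhTt=4 ccMmhhtt=2 ccmmHHTT=2 ccmmHHTt=4 ccmmHHtt=2 ccmmHhTT=4 ccmmHhTt=8 ccmmHhtt=4 ccmmhhTT=2 ccmmhhTt=4 ccmmhhtt=2
C_ mm hh T_ hits 18/256; gcd=2; 18÷2/256÷2 = 9/128

P(C_ mm hh T_) = 9/128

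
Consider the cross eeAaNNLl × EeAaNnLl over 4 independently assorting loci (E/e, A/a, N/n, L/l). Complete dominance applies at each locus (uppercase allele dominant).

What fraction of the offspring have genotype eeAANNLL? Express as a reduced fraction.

eeAaNNLl gametes: eANL×4, eANl×4, eaNL×4, eaNl×4
EeAaNnLl gametes: EANL×1, EANl×1, EAnL×1, EAnl×1, EaNL×1, EaNl×1, EanL×1, Eanl×1, eANL×1, eANl×1, eAnL×1, eAnl×1, eaNL×1, eaNl×1, eanL×1, eanl×1
eeAaNNLl×EeAaNnLl grid (16·16=256): EeAANNLL=4 EeAANNLl=8 EeAANNll=4 EeAANnLL=4 EeAANnLl=8 EeAANnll=4 EeAaNNLL=8 EeAaNNLl=16 EeAaNNll=8 EeAaNnLL=8 EeAaNnLl=16 EeAaNnll=8 EeaaNNLL=4 EeaaNNLl=8 EeaaNNll=4 EeaaNnLL=4 EeaaNnLl=8 EeaaNnll=4 eeAANNLL=4 eeAANNLl=8 eeAANNll=4 eeAANnLL=4 eeAANnLl=8 eeAANnll=4 eeAaNNLL=8 eeAaNNLl=16 eeAaNNll=8 eeAaNnLL=8 eeAaNnLl=16 eeAaNnll=8 eeaaNNLL=4 eeaaNNLl=8 eeaaNNll=4 eeaaNnLL=4 eeaaNnLl=8 eeaaNnll=4
eeAANNLL hits 4/256; gcd=4; 4÷4/256÷4 = 1/64

P(eeAANNLL) = 1/64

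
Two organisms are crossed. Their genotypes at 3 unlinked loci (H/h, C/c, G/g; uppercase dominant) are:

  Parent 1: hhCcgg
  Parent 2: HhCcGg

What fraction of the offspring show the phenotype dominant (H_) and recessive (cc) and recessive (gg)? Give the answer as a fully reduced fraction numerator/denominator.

hhCcgg gametes: hCg×4, hcg×4
HhCcGg gametes: HCG×1, HCg×1, HcG×1, Hcg×1, hCG×1, hCg×1, hcG×1, hcg×1
hhCcgg×HhCcGg grid (8·8=64): HhCCGg=4 HhCCgg=4 HhCcGg=8 HhCcgg=8 HhccGg=4 Hhccgg=4 hhCCGg=4 hhCCgg=4 hhCcGg=8 hhCcgg=8 hhccGg=4 hhccgg=4
H_ cc gg hits 4/64; gcd=4; 4÷4/64÷4 = 1/16

P(H_ cc gg) = 1/16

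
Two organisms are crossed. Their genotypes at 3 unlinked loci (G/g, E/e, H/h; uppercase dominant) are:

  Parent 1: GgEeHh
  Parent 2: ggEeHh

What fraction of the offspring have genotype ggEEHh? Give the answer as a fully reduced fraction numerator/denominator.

P(ggEEHh) = 1/16

GgEeHh gametes: GEH×1, GEh×1, GeH×1, Geh×1, gEH×1, gEh×1, geH×1, geh×1
ggEeHh gametes: gEH×2, gEh×2, geH×2, geh×2
GgEeHh×ggEeHh grid (8·8=64): GgEEHH=2 GgEEHh=4 GgEEhh=2 GgEeHH=4 GgEeHh=8 GgEehh=4 GgeeHH=2 GgeeHh=4 Ggeehh=2 ggEEHH=2 ggEEHh=4 ggEEhh=2 ggEeHH=4 ggEeHh=8 ggEehh=4 ggeeHH=2 ggeeHh=4 ggeehh=2
ggEEHh hits 4/64; gcd=4; 4÷4/64÷4 = 1/16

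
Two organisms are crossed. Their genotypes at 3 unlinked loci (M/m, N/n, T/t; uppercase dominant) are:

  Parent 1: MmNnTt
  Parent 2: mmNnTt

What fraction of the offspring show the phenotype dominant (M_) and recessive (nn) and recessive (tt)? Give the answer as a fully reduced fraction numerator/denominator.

P(M_ nn tt) = 1/32

MmNnTt gametes: MNT×1, MNt×1, MnT×1, Mnt×1, mNT×1, mNt×1, mnT×1, mnt×1
mmNnTt gametes: mNT×2, mNt×2, mnT×2, mnt×2
MmNnTt×mmNnTt grid (8·8=64): MmNNTT=2 MmNNTt=4 MmNNtt=2 MmNnTT=4 MmNnTt=8 MmNntt=4 MmnnTT=2 MmnnTt=4 Mmnntt=2 mmNNTT=2 mmNNTt=4 mmNNtt=2 mmNnTT=4 mmNnTt=8 mmNntt=4 mmnnTT=2 mmnnTt=4 mmnntt=2
M_ nn tt hits 2/64; gcd=2; 2÷2/64÷2 = 1/32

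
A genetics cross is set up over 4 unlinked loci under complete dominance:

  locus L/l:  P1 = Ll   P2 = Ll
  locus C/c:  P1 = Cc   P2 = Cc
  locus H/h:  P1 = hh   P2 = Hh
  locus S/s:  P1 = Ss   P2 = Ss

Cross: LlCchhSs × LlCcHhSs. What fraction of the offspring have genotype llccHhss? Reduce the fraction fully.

LlCchhSs gametes: LChS×2, LChs×2, LchS×2, Lchs×2, lChS×2, lChs×2, lchS×2, lchs×2
LlCcHhSs gametes: LCHS×1, LCHs×1, LChS×1, LChs×1, LcHS×1, LcHs×1, LchS×1, Lchs×1, lCHS×1, lCHs×1, lChS×1, lChs×1, lcHS×1, lcHs×1, lchS×1, lchs×1
LlCchhSs×LlCcHhSs grid (16·16=256): LLCCHhSS=2 LLCCHhSs=4 LLCCHhss=2 LLCChhSS=2 LLCChhSs=4 LLCChhss=2 LLCcHhSS=4 LLCcHhSs=8 LLCcHhss=4 LLCchhSS=4 LLCchhSs=8 LLCchhss=4 LLccHhSS=2 LLccHhSs=4 LLccHhss=2 LLcchhSS=2 LLcchhSs=4 LLcchhss=2 LlCCHhSS=4 LlCCHhSs=8 LlCCHhss=4 LlCChhSS=4 LlCChhSs=8 LlCChhss=4 LlCcHhSS=8 LlCcHhSs=16 LlCcHhss=8 LlCchhSS=8 LlCchhSs=16 LlCchhss=8 LlccHhSS=4 LlccHhSs=8 LlccHhss=4 LlcchhSS=4 LlcchhSs=8 Llcchhss=4 llCCHhSS=2 llCCHhSs=4 llCCHhss=2 llCChhSS=2 llCChhSs=4 llCChhss=2 llCcHhSS=4 llCcHhSs=8 llCcHhss=4 llCchhSS=4 llCchhSs=8 llCchhss=4 llccHhSS=2 llccHhSs=4 llccHhss=2 llcchhSS=2 llcchhSs=4 llcchhss=2
llccHhss hits 2/256; gcd=2; 2÷2/256÷2 = 1/128

P(llccHhss) = 1/128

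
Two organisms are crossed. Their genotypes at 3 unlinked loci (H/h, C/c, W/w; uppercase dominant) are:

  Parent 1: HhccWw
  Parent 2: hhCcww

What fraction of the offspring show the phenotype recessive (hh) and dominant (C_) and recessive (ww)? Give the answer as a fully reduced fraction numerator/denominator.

HhccWw gametes: HcW×2, Hcw×2, hcW×2, hcw×2
hhCcww gametes: hCw×4, hcw×4
HhccWw×hhCcww grid (8·8=64): HhCcWw=8 HhCcww=8 HhccWw=8 Hhccww=8 hhCcWw=8 hhCcww=8 hhccWw=8 hhccww=8
hh C_ ww hits 8/64; gcd=8; 8÷8/64÷8 = 1/8

P(hh C_ ww) = 1/8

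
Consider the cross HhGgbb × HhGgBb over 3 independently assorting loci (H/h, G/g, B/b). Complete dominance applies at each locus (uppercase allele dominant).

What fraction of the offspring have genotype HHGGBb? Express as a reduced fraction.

P(HHGGBb) = 1/32

HhGgbb gametes: HGb×2, Hgb×2, hGb×2, hgb×2
HhGgBb gametes: HGB×1, HGb×1, HgB×1, Hgb×1, hGB×1, hGb×1, hgB×1, hgb×1
HhGgbb×HhGgBb grid (8·8=64): HHGGBb=2 HHGGbb=2 HHGgBb=4 HHGgbb=4 HHggBb=2 HHggbb=2 HhGGBb=4 HhGGbb=4 HhGgBb=8 HhGgbb=8 HhggBb=4 Hhggbb=4 hhGGBb=2 hhGGbb=2 hhGgBb=4 hhGgbb=4 hhggBb=2 hhggbb=2
HHGGBb hits 2/64; gcd=2; 2÷2/64÷2 = 1/32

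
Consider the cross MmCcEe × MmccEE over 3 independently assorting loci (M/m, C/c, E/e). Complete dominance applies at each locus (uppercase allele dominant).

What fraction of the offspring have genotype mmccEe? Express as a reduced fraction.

P(mmccEe) = 1/16

MmCcEe gametes: MCE×1, MCe×1, McE×1, Mce×1, mCE×1, mCe×1, mcE×1, mce×1
MmccEE gametes: McE×4, mcE×4
MmCcEe×MmccEE grid (8·8=64): MMCcEE=4 MMCcEe=4 MMccEE=4 MMccEe=4 MmCcEE=8 MmCcEe=8 MmccEE=8 MmccEe=8 mmCcEE=4 mmCcEe=4 mmccEE=4 mmccEe=4
mmccEe hits 4/64; gcd=4; 4÷4/64÷4 = 1/16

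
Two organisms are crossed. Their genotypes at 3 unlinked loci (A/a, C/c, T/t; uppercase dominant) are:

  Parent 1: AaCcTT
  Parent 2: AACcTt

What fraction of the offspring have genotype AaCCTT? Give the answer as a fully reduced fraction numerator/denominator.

P(AaCCTT) = 1/16

AaCcTT gametes: ACT×2, AcT×2, aCT×2, acT×2
AACcTt gametes: ACT×2, ACt×2, AcT×2, Act×2
AaCcTT×AACcTt grid (8·8=64): AACCTT=4 AACCTt=4 AACcTT=8 AACcTt=8 AAccTT=4 AAccTt=4 AaCCTT=4 AaCCTt=4 AaCcTT=8 AaCcTt=8 AaccTT=4 AaccTt=4
AaCCTT hits 4/64; gcd=4; 4÷4/64÷4 = 1/16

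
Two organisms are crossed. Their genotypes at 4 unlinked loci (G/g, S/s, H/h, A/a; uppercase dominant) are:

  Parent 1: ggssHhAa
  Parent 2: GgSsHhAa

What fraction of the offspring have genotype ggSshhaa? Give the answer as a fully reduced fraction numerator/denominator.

ggssHhAa gametes: gsHA×4, gsHa×4, gshA×4, gsha×4
GgSsHhAa gametes: GSHA×1, GSHa×1, GShA×1, GSha×1, GsHA×1, GsHa×1, GshA×1, Gsha×1, gSHA×1, gSHa×1, gShA×1, gSha×1, gsHA×1, gsHa×1, gshA×1, gsha×1
ggssHhAa×GgSsHhAa grid (16·16=256): GgSsHHAA=4 GgSsHHAa=8 GgSsHHaa=4 GgSsHhAA=8 GgSsHhAa=16 GgSsHhaa=8 GgSshhAA=4 GgSshhAa=8 GgSshhaa=4 GgssHHAA=4 GgssHHAa=8 GgssHHaa=4 GgssHhAA=8 GgssHhAa=16 GgssHhaa=8 GgsshhAA=4 GgsshhAa=8 Ggsshhaa=4 ggSsHHAA=4 ggSsHHAa=8 ggSsHHaa=4 ggSsHhAA=8 ggSsHhAa=16 ggSsHhaa=8 ggSshhAA=4 ggSshhAa=8 ggSshhaa=4 ggssHHAA=4 ggssHHAa=8 ggssHHaa=4 ggssHhAA=8 ggssHhAa=16 ggssHhaa=8 ggsshhAA=4 ggsshhAa=8 ggsshhaa=4
ggSshhaa hits 4/256; gcd=4; 4÷4/256÷4 = 1/64

P(ggSshhaa) = 1/64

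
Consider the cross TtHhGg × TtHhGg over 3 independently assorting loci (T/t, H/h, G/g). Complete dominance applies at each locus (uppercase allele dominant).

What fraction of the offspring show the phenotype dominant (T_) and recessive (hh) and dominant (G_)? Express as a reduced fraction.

P(T_ hh G_) = 9/64

TtHhGg gametes: THG×1, THg×1, ThG×1, Thg×1, tHG×1, tHg×1, thG×1, thg×1
TtHhGg gametes: THG×1, THg×1, ThG×1, Thg×1, tHG×1, tHg×1, thG×1, thg×1
TtHhGg×TtHhGg grid (8·8=64): TTHHGG=1 TTHHGg=2 TTHHgg=1 TTHhGG=2 TTHhGg=4 TTHhgg=2 TThhGG=1 TThhGg=2 TThhgg=1 TtHHGG=2 TtHHGg=4 TtHHgg=2 TtHhGG=4 TtHhGg=8 TtHhgg=4 TthhGG=2 TthhGg=4 Tthhgg=2 ttHHGG=1 ttHHGg=2 ttHHgg=1 ttHhGG=2 ttHhGg=4 ttHhgg=2 tthhGG=1 tthhGg=2 tthhgg=1
T_ hh G_ hits 9/64; gcd=1; 9÷1/64÷1 = 9/64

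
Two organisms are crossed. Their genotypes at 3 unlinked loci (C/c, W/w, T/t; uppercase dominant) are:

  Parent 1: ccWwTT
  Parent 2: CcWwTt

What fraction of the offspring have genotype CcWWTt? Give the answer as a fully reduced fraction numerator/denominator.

P(CcWWTt) = 1/16

ccWwTT gametes: cWT×4, cwT×4
CcWwTt gametes: CWT×1, CWt×1, CwT×1, Cwt×1, cWT×1, cWt×1, cwT×1, cwt×1
ccWwTT×CcWwTt grid (8·8=64): CcWWTT=4 CcWWTt=4 CcWwTT=8 CcWwTt=8 CcwwTT=4 CcwwTt=4 ccWWTT=4 ccWWTt=4 ccWwTT=8 ccWwTt=8 ccwwTT=4 ccwwTt=4
CcWWTt hits 4/64; gcd=4; 4÷4/64÷4 = 1/16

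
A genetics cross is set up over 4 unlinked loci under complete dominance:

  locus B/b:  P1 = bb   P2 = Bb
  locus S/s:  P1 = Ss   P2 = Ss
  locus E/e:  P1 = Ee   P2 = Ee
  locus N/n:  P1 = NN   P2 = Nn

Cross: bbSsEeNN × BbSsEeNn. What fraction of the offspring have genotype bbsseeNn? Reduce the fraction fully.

P(bbsseeNn) = 1/64

bbSsEeNN gametes: bSEN×4, bSeN×4, bsEN×4, bseN×4
BbSsEeNn gametes: BSEN×1, BSEn×1, BSeN×1, BSen×1, BsEN×1, BsEn×1, BseN×1, Bsen×1, bSEN×1, bSEn×1, bSeN×1, bSen×1, bsEN×1, bsEn×1, bseN×1, bsen×1
bbSsEeNN×BbSsEeNn grid (16·16=256): BbSSEENN=4 BbSSEENn=4 BbSSEeNN=8 BbSSEeNn=8 BbSSeeNN=4 BbSSeeNn=4 BbSsEENN=8 BbSsEENn=8 BbSsEeNN=16 BbSsEeNn=16 BbSseeNN=8 BbSseeNn=8 BbssEENN=4 BbssEENn=4 BbssEeNN=8 BbssEeNn=8 BbsseeNN=4 BbsseeNn=4 bbSSEENN=4 bbSSEENn=4 bbSSEeNN=8 bbSSEeNn=8 bbSSeeNN=4 bbSSeeNn=4 bbSsEENN=8 bbSsEENn=8 bbSsEeNN=16 bbSsEeNn=16 bbSseeNN=8 bbSseeNn=8 bbssEENN=4 bbssEENn=4 bbssEeNN=8 bbssEeNn=8 bbsseeNN=4 bbsseeNn=4
bbsseeNn hits 4/256; gcd=4; 4÷4/256÷4 = 1/64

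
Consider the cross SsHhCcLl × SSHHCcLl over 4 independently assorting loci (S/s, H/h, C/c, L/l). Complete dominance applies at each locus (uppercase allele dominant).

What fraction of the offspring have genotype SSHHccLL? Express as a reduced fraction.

SsHhCcLl gametes: SHCL×1, SHCl×1, SHcL×1, SHcl×1, ShCL×1, ShCl×1, ShcL×1, Shcl×1, sHCL×1, sHCl×1, sHcL×1, sHcl×1, shCL×1, shCl×1, shcL×1, shcl×1
SSHHCcLl gametes: SHCL×4, SHCl×4, SHcL×4, SHcl×4
SsHhCcLl×SSHHCcLl grid (16·16=256): SSHHCCLL=4 SSHHCCLl=8 SSHHCCll=4 SSHHCcLL=8 SSHHCcLl=16 SSHHCcll=8 SSHHccLL=4 SSHHccLl=8 SSHHccll=4 SSHhCCLL=4 SSHhCCLl=8 SSHhCCll=4 SSHhCcLL=8 SSHhCcLl=16 SSHhCcll=8 SSHhccLL=4 SSHhccLl=8 SSHhccll=4 SsHHCCLL=4 SsHHCCLl=8 SsHHCCll=4 SsHHCcLL=8 SsHHCcLl=16 SsHHCcll=8 SsHHccLL=4 SsHHccLl=8 SsHHccll=4 SsHhCCLL=4 SsHhCCLl=8 SsHhCCll=4 SsHhCcLL=8 SsHhCcLl=16 SsHhCcll=8 SsHhccLL=4 SsHhccLl=8 SsHhccll=4
SSHHccLL hits 4/256; gcd=4; 4÷4/256÷4 = 1/64

P(SSHHccLL) = 1/64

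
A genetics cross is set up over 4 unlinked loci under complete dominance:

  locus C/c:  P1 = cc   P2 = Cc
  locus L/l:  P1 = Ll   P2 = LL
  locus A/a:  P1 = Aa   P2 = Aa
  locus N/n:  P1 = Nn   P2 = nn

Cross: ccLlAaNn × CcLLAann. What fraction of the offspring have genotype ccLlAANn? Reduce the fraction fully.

P(ccLlAANn) = 1/32

ccLlAaNn gametes: cLAN×2, cLAn×2, cLaN×2, cLan×2, clAN×2, clAn×2, claN×2, clan×2
CcLLAann gametes: CLAn×4, CLan×4, cLAn×4, cLan×4
ccLlAaNn×CcLLAann grid (16·16=256): CcLLAANn=8 CcLLAAnn=8 CcLLAaNn=16 CcLLAann=16 CcLLaaNn=8 CcLLaann=8 CcLlAANn=8 CcLlAAnn=8 CcLlAaNn=16 CcLlAann=16 CcLlaaNn=8 CcLlaann=8 ccLLAANn=8 ccLLAAnn=8 ccLLAaNn=16 ccLLAann=16 ccLLaaNn=8 ccLLaann=8 ccLlAANn=8 ccLlAAnn=8 ccLlAaNn=16 ccLlAann=16 ccLlaaNn=8 ccLlaann=8
ccLlAANn hits 8/256; gcd=8; 8÷8/256÷8 = 1/32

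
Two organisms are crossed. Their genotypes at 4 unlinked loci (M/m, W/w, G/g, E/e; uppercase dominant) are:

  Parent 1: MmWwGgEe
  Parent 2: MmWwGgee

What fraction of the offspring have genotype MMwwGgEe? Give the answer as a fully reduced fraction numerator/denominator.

MmWwGgEe gametes: MWGE×1, MWGe×1, MWgE×1, MWge×1, MwGE×1, MwGe×1, MwgE×1, Mwge×1, mWGE×1, mWGe×1, mWgE×1, mWge×1, mwGE×1, mwGe×1, mwgE×1, mwge×1
MmWwGgee gametes: MWGe×2, MWge×2, MwGe×2, Mwge×2, mWGe×2, mWge×2, mwGe×2, mwge×2
MmWwGgEe×MmWwGgee grid (16·16=256): MMWWGGEe=2 MMWWGGee=2 MMWWGgEe=4 MMWWGgee=4 MMWWggEe=2 MMWWggee=2 MMWwGGEe=4 MMWwGGee=4 MMWwGgEe=8 MMWwGgee=8 MMWwggEe=4 MMWwggee=4 MMwwGGEe=2 MMwwGGee=2 MMwwGgEe=4 MMwwGgee=4 MMwwggEe=2 MMwwggee=2 MmWWGGEe=4 MmWWGGee=4 MmWWGgEe=8 MmWWGgee=8 MmWWggEe=4 MmWWggee=4 MmWwGGEe=8 MmWwGGee=8 MmWwGgEe=16 MmWwGgee=16 MmWwggEe=8 MmWwggee=8 MmwwGGEe=4 MmwwGGee=4 MmwwGgEe=8 MmwwGgee=8 MmwwggEe=4 Mmwwggee=4 mmWWGGEe=2 mmWWGGee=2 mmWWGgEe=4 mmWWGgee=4 mmWWggEe=2 mmWWggee=2 mmWwGGEe=4 mmWwGGee=4 mmWwGgEe=8 mmWwGgee=8 mmWwggEe=4 mmWwggee=4 mmwwGGEe=2 mmwwGGee=2 mmwwGgEe=4 mmwwGgee=4 mmwwggEe=2 mmwwggee=2
MMwwGgEe hits 4/256; gcd=4; 4÷4/256÷4 = 1/64

P(MMwwGgEe) = 1/64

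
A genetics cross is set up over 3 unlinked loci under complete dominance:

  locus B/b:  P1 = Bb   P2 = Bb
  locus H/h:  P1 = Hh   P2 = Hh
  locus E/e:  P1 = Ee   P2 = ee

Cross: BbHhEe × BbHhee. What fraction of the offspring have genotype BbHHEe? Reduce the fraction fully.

P(BbHHEe) = 1/16

BbHhEe gametes: BHE×1, BHe×1, BhE×1, Bhe×1, bHE×1, bHe×1, bhE×1, bhe×1
BbHhee gametes: BHe×2, Bhe×2, bHe×2, bhe×2
BbHhEe×BbHhee grid (8·8=64): BBHHEe=2 BBHHee=2 BBHhEe=4 BBHhee=4 BBhhEe=2 BBhhee=2 BbHHEe=4 BbHHee=4 BbHhEe=8 BbHhee=8 BbhhEe=4 Bbhhee=4 bbHHEe=2 bbHHee=2 bbHhEe=4 bbHhee=4 bbhhEe=2 bbhhee=2
BbHHEe hits 4/64; gcd=4; 4÷4/64÷4 = 1/16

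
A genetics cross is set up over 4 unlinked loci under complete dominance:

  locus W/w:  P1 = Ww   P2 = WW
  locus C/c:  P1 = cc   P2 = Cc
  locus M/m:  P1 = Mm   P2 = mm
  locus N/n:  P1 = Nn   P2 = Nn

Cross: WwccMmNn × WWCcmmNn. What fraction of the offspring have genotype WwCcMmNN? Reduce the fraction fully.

WwccMmNn gametes: WcMN×2, WcMn×2, WcmN×2, Wcmn×2, wcMN×2, wcMn×2, wcmN×2, wcmn×2
WWCcmmNn gametes: WCmN×4, WCmn×4, WcmN×4, Wcmn×4
WwccMmNn×WWCcmmNn grid (16·16=256): WWCcMmNN=8 WWCcMmNn=16 WWCcMmnn=8 WWCcmmNN=8 WWCcmmNn=16 WWCcmmnn=8 WWccMmNN=8 WWccMmNn=16 WWccMmnn=8 WWccmmNN=8 WWccmmNn=16 WWccmmnn=8 WwCcMmNN=8 WwCcMmNn=16 WwCcMmnn=8 WwCcmmNN=8 WwCcmmNn=16 WwCcmmnn=8 WwccMmNN=8 WwccMmNn=16 WwccMmnn=8 WwccmmNN=8 WwccmmNn=16 Wwccmmnn=8
WwCcMmNN hits 8/256; gcd=8; 8÷8/256÷8 = 1/32

P(WwCcMmNN) = 1/32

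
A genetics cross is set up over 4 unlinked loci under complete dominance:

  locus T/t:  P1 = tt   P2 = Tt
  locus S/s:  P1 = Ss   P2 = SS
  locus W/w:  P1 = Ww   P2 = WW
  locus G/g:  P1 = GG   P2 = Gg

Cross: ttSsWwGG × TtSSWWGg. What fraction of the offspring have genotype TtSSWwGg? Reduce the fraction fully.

ttSsWwGG gametes: tSWG×4, tSwG×4, tsWG×4, tswG×4
TtSSWWGg gametes: TSWG×4, TSWg×4, tSWG×4, tSWg×4
ttSsWwGG×TtSSWWGg grid (16·16=256): TtSSWWGG=16 TtSSWWGg=16 TtSSWwGG=16 TtSSWwGg=16 TtSsWWGG=16 TtSsWWGg=16 TtSsWwGG=16 TtSsWwGg=16 ttSSWWGG=16 ttSSWWGg=16 ttSSWwGG=16 ttSSWwGg=16 ttSsWWGG=16 ttSsWWGg=16 ttSsWwGG=16 ttSsWwGg=16
TtSSWwGg hits 16/256; gcd=16; 16÷16/256÷16 = 1/16

P(TtSSWwGg) = 1/16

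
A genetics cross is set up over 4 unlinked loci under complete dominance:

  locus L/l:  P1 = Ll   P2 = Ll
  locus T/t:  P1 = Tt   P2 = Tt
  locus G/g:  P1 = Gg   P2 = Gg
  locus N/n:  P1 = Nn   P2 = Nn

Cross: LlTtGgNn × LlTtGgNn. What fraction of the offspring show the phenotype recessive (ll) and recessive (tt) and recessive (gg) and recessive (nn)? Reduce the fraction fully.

P(ll tt gg nn) = 1/256

LlTtGgNn gametes: LTGN×1, LTGn×1, LTgN×1, LTgn×1, LtGN×1, LtGn×1, LtgN×1, Ltgn×1, lTGN×1, lTGn×1, lTgN×1, lTgn×1, ltGN×1, ltGn×1, ltgN×1, ltgn×1
LlTtGgNn gametes: LTGN×1, LTGn×1, LTgN×1, LTgn×1, LtGN×1, LtGn×1, LtgN×1, Ltgn×1, lTGN×1, lTGn×1, lTgN×1, lTgn×1, ltGN×1, ltGn×1, ltgN×1, ltgn×1
LlTtGgNn×LlTtGgNn grid (16·16=256): LLTTGGNN=1 LLTTGGNn=2 LLTTGGnn=1 LLTTGgNN=2 LLTTGgNn=4 LLTTGgnn=2 LLTTggNN=1 LLTTggNn=2 LLTTggnn=1 LLTtGGNN=2 LLTtGGNn=4 LLTtGGnn=2 LLTtGgNN=4 LLTtGgNn=8 LLTtGgnn=4 LLTtggNN=2 LLTtggNn=4 LLTtggnn=2 LLttGGNN=1 LLttGGNn=2 LLttGGnn=1 LLttGgNN=2 LLttGgNn=4 LLttGgnn=2 LLttggNN=1 LLttggNn=2 LLttggnn=1 LlTTGGNN=2 LlTTGGNn=4 LlTTGGnn=2 LlTTGgNN=4 LlTTGgNn=8 LlTTGgnn=4 LlTTggNN=2 LlTTggNn=4 LlTTggnn=2 LlTtGGNN=4 LlTtGGNn=8 LlTtGGnn=4 LlTtGgNN=8 LlTtGgNn=16 LlTtGgnn=8 LlTtggNN=4 LlTtggNn=8 LlTtggnn=4 LlttGGNN=2 LlttGGNn=4 LlttGGnn=2 LlttGgNN=4 LlttGgNn=8 LlttGgnn=4 LlttggNN=2 LlttggNn=4 Llttggnn=2 llTTGGNN=1 llTTGGNn=2 llTTGGnn=1 llTTGgNN=2 llTTGgNn=4 llTTGgnn=2 llTTggNN=1 llTTggNn=2 llTTggnn=1 llTtGGNN=2 llTtGGNn=4 llTtGGnn=2 llTtGgNN=4 llTtGgNn=8 llTtGgnn=4 llTtggNN=2 llTtggNn=4 llTtggnn=2 llttGGNN=1 llttGGNn=2 llttGGnn=1 llttGgNN=2 llttGgNn=4 llttGgnn=2 llttggNN=1 llttggNn=2 llttggnn=1
ll tt gg nn hits 1/256; gcd=1; 1÷1/256÷1 = 1/256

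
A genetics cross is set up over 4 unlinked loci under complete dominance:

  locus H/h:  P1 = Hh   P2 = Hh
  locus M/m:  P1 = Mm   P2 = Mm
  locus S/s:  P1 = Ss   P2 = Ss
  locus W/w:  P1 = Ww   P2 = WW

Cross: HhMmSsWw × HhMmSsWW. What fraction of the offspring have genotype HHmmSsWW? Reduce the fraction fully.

P(HHmmSsWW) = 1/64

HhMmSsWw gametes: HMSW×1, HMSw×1, HMsW×1, HMsw×1, HmSW×1, HmSw×1, HmsW×1, Hmsw×1, hMSW×1, hMSw×1, hMsW×1, hMsw×1, hmSW×1, hmSw×1, hmsW×1, hmsw×1
HhMmSsWW gametes: HMSW×2, HMsW×2, HmSW×2, HmsW×2, hMSW×2, hMsW×2, hmSW×2, hmsW×2
HhMmSsWw×HhMmSsWW grid (16·16=256): HHMMSSWW=2 HHMMSSWw=2 HHMMSsWW=4 HHMMSsWw=4 HHMMssWW=2 HHMMssWw=2 HHMmSSWW=4 HHMmSSWw=4 HHMmSsWW=8 HHMmSsWw=8 HHMmssWW=4 HHMmssWw=4 HHmmSSWW=2 HHmmSSWw=2 HHmmSsWW=4 HHmmSsWw=4 HHmmssWW=2 HHmmssWw=2 HhMMSSWW=4 HhMMSSWw=4 HhMMSsWW=8 HhMMSsWw=8 HhMMssWW=4 HhMMssWw=4 HhMmSSWW=8 HhMmSSWw=8 HhMmSsWW=16 HhMmSsWw=16 HhMmssWW=8 HhMmssWw=8 HhmmSSWW=4 HhmmSSWw=4 HhmmSsWW=8 HhmmSsWw=8 HhmmssWW=4 HhmmssWw=4 hhMMSSWW=2 hhMMSSWw=2 hhMMSsWW=4 hhMMSsWw=4 hhMMssWW=2 hhMMssWw=2 hhMmSSWW=4 hhMmSSWw=4 hhMmSsWW=8 hhMmSsWw=8 hhMmssWW=4 hhMmssWw=4 hhmmSSWW=2 hhmmSSWw=2 hhmmSsWW=4 hhmmSsWw=4 hhmmssWW=2 hhmmssWw=2
HHmmSsWW hits 4/256; gcd=4; 4÷4/256÷4 = 1/64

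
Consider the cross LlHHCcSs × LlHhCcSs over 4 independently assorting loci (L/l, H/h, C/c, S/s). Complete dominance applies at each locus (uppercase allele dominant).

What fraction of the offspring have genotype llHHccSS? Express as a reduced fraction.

P(llHHccSS) = 1/128

LlHHCcSs gametes: LHCS×2, LHCs×2, LHcS×2, LHcs×2, lHCS×2, lHCs×2, lHcS×2, lHcs×2
LlHhCcSs gametes: LHCS×1, LHCs×1, LHcS×1, LHcs×1, LhCS×1, LhCs×1, LhcS×1, Lhcs×1, lHCS×1, lHCs×1, lHcS×1, lHcs×1, lhCS×1, lhCs×1, lhcS×1, lhcs×1
LlHHCcSs×LlHhCcSs grid (16·16=256): LLHHCCSS=2 LLHHCCSs=4 LLHHCCss=2 LLHHCcSS=4 LLHHCcSs=8 LLHHCcss=4 LLHHccSS=2 LLHHccSs=4 LLHHccss=2 LLHhCCSS=2 LLHhCCSs=4 LLHhCCss=2 LLHhCcSS=4 LLHhCcSs=8 LLHhCcss=4 LLHhccSS=2 LLHhccSs=4 LLHhccss=2 LlHHCCSS=4 LlHHCCSs=8 LlHHCCss=4 LlHHCcSS=8 LlHHCcSs=16 LlHHCcss=8 LlHHccSS=4 LlHHccSs=8 LlHHccss=4 LlHhCCSS=4 LlHhCCSs=8 LlHhCCss=4 LlHhCcSS=8 LlHhCcSs=16 LlHhCcss=8 LlHhccSS=4 LlHhccSs=8 LlHhccss=4 llHHCCSS=2 llHHCCSs=4 llHHCCss=2 llHHCcSS=4 llHHCcSs=8 llHHCcss=4 llHHccSS=2 llHHccSs=4 llHHccss=2 llHhCCSS=2 llHhCCSs=4 llHhCCss=2 llHhCcSS=4 llHhCcSs=8 llHhCcss=4 llHhccSS=2 llHhccSs=4 llHhccss=2
llHHccSS hits 2/256; gcd=2; 2÷2/256÷2 = 1/128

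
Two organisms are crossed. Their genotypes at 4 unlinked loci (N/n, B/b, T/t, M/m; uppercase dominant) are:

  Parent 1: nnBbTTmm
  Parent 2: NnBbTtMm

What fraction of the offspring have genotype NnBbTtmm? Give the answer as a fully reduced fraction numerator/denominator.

nnBbTTmm gametes: nBTm×8, nbTm×8
NnBbTtMm gametes: NBTM×1, NBTm×1, NBtM×1, NBtm×1, NbTM×1, NbTm×1, NbtM×1, Nbtm×1, nBTM×1, nBTm×1, nBtM×1, nBtm×1, nbTM×1, nbTm×1, nbtM×1, nbtm×1
nnBbTTmm×NnBbTtMm grid (16·16=256): NnBBTTMm=8 NnBBTTmm=8 NnBBTtMm=8 NnBBTtmm=8 NnBbTTMm=16 NnBbTTmm=16 NnBbTtMm=16 NnBbTtmm=16 NnbbTTMm=8 NnbbTTmm=8 NnbbTtMm=8 NnbbTtmm=8 nnBBTTMm=8 nnBBTTmm=8 nnBBTtMm=8 nnBBTtmm=8 nnBbTTMm=16 nnBbTTmm=16 nnBbTtMm=16 nnBbTtmm=16 nnbbTTMm=8 nnbbTTmm=8 nnbbTtMm=8 nnbbTtmm=8
NnBbTtmm hits 16/256; gcd=16; 16÷16/256÷16 = 1/16

P(NnBbTtmm) = 1/16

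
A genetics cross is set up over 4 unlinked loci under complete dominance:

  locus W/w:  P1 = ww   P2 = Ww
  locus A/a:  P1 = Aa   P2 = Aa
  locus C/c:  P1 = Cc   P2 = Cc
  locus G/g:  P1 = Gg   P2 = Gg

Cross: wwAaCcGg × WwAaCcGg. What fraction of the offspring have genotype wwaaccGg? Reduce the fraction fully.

P(wwaaccGg) = 1/64

wwAaCcGg gametes: wACG×2, wACg×2, wAcG×2, wAcg×2, waCG×2, waCg×2, wacG×2, wacg×2
WwAaCcGg gametes: WACG×1, WACg×1, WAcG×1, WAcg×1, WaCG×1, WaCg×1, WacG×1, Wacg×1, wACG×1, wACg×1, wAcG×1, wAcg×1, waCG×1, waCg×1, wacG×1, wacg×1
wwAaCcGg×WwAaCcGg grid (16·16=256): WwAACCGG=2 WwAACCGg=4 WwAACCgg=2 WwAACcGG=4 WwAACcGg=8 WwAACcgg=4 WwAAccGG=2 WwAAccGg=4 WwAAccgg=2 WwAaCCGG=4 WwAaCCGg=8 WwAaCCgg=4 WwAaCcGG=8 WwAaCcGg=16 WwAaCcgg=8 WwAaccGG=4 WwAaccGg=8 WwAaccgg=4 WwaaCCGG=2 WwaaCCGg=4 WwaaCCgg=2 WwaaCcGG=4 WwaaCcGg=8 WwaaCcgg=4 WwaaccGG=2 WwaaccGg=4 Wwaaccgg=2 wwAACCGG=2 wwAACCGg=4 wwAACCgg=2 wwAACcGG=4 wwAACcGg=8 wwAACcgg=4 wwAAccGG=2 wwAAccGg=4 wwAAccgg=2 wwAaCCGG=4 wwAaCCGg=8 wwAaCCgg=4 wwAaCcGG=8 wwAaCcGg=16 wwAaCcgg=8 wwAaccGG=4 wwAaccGg=8 wwAaccgg=4 wwaaCCGG=2 wwaaCCGg=4 wwaaCCgg=2 wwaaCcGG=4 wwaaCcGg=8 wwaaCcgg=4 wwaaccGG=2 wwaaccGg=4 wwaaccgg=2
wwaaccGg hits 4/256; gcd=4; 4÷4/256÷4 = 1/64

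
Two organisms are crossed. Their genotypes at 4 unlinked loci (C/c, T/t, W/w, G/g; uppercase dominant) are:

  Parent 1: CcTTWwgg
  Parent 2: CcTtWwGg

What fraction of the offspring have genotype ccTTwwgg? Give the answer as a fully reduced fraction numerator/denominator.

CcTTWwgg gametes: CTWg×4, CTwg×4, cTWg×4, cTwg×4
CcTtWwGg gametes: CTWG×1, CTWg×1, CTwG×1, CTwg×1, CtWG×1, CtWg×1, CtwG×1, Ctwg×1, cTWG×1, cTWg×1, cTwG×1, cTwg×1, ctWG×1, ctWg×1, ctwG×1, ctwg×1
CcTTWwgg×CcTtWwGg grid (16·16=256): CCTTWWGg=4 CCTTWWgg=4 CCTTWwGg=8 CCTTWwgg=8 CCTTwwGg=4 CCTTwwgg=4 CCTtWWGg=4 CCTtWWgg=4 CCTtWwGg=8 CCTtWwgg=8 CCTtwwGg=4 CCTtwwgg=4 CcTTWWGg=8 CcTTWWgg=8 CcTTWwGg=16 CcTTWwgg=16 CcTTwwGg=8 CcTTwwgg=8 CcTtWWGg=8 CcTtWWgg=8 CcTtWwGg=16 CcTtWwgg=16 CcTtwwGg=8 CcTtwwgg=8 ccTTWWGg=4 ccTTWWgg=4 ccTTWwGg=8 ccTTWwgg=8 ccTTwwGg=4 ccTTwwgg=4 ccTtWWGg=4 ccTtWWgg=4 ccTtWwGg=8 ccTtWwgg=8 ccTtwwGg=4 ccTtwwgg=4
ccTTwwgg hits 4/256; gcd=4; 4÷4/256÷4 = 1/64

P(ccTTwwgg) = 1/64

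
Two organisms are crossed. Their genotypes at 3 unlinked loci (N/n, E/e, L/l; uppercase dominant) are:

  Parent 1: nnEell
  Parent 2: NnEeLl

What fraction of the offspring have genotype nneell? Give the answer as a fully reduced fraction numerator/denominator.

nnEell gametes: nEl×4, nel×4
NnEeLl gametes: NEL×1, NEl×1, NeL×1, Nel×1, nEL×1, nEl×1, neL×1, nel×1
nnEell×NnEeLl grid (8·8=64): NnEELl=4 NnEEll=4 NnEeLl=8 NnEell=8 NneeLl=4 Nneell=4 nnEELl=4 nnEEll=4 nnEeLl=8 nnEell=8 nneeLl=4 nneell=4
nneell hits 4/64; gcd=4; 4÷4/64÷4 = 1/16

P(nneell) = 1/16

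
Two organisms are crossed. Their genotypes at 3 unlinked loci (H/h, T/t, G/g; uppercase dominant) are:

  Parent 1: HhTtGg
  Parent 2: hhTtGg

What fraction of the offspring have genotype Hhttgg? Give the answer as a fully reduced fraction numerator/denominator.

HhTtGg gametes: HTG×1, HTg×1, HtG×1, Htg×1, hTG×1, hTg×1, htG×1, htg×1
hhTtGg gametes: hTG×2, hTg×2, htG×2, htg×2
HhTtGg×hhTtGg grid (8·8=64): HhTTGG=2 HhTTGg=4 HhTTgg=2 HhTtGG=4 HhTtGg=8 HhTtgg=4 HhttGG=2 HhttGg=4 Hhttgg=2 hhTTGG=2 hhTTGg=4 hhTTgg=2 hhTtGG=4 hhTtGg=8 hhTtgg=4 hhttGG=2 hhttGg=4 hhttgg=2
Hhttgg hits 2/64; gcd=2; 2÷2/64÷2 = 1/32

P(Hhttgg) = 1/32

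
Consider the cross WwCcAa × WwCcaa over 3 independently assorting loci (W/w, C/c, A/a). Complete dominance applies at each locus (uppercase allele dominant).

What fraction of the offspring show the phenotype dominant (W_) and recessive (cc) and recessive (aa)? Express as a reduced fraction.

P(W_ cc aa) = 3/32

WwCcAa gametes: WCA×1, WCa×1, WcA×1, Wca×1, wCA×1, wCa×1, wcA×1, wca×1
WwCcaa gametes: WCa×2, Wca×2, wCa×2, wca×2
WwCcAa×WwCcaa grid (8·8=64): WWCCAa=2 WWCCaa=2 WWCcAa=4 WWCcaa=4 WWccAa=2 WWccaa=2 WwCCAa=4 WwCCaa=4 WwCcAa=8 WwCcaa=8 WwccAa=4 Wwccaa=4 wwCCAa=2 wwCCaa=2 wwCcAa=4 wwCcaa=4 wwccAa=2 wwccaa=2
W_ cc aa hits 6/64; gcd=2; 6÷2/64÷2 = 3/32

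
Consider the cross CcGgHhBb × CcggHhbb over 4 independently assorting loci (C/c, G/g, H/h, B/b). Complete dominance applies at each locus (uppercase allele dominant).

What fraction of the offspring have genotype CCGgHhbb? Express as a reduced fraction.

P(CCGgHhbb) = 1/32

CcGgHhBb gametes: CGHB×1, CGHb×1, CGhB×1, CGhb×1, CgHB×1, CgHb×1, CghB×1, Cghb×1, cGHB×1, cGHb×1, cGhB×1, cGhb×1, cgHB×1, cgHb×1, cghB×1, cghb×1
CcggHhbb gametes: CgHb×4, Cghb×4, cgHb×4, cghb×4
CcGgHhBb×CcggHhbb grid (16·16=256): CCGgHHBb=4 CCGgHHbb=4 CCGgHhBb=8 CCGgHhbb=8 CCGghhBb=4 CCGghhbb=4 CCggHHBb=4 CCggHHbb=4 CCggHhBb=8 CCggHhbb=8 CCgghhBb=4 CCgghhbb=4 CcGgHHBb=8 CcGgHHbb=8 CcGgHhBb=16 CcGgHhbb=16 CcGghhBb=8 CcGghhbb=8 CcggHHBb=8 CcggHHbb=8 CcggHhBb=16 CcggHhbb=16 CcgghhBb=8 Ccgghhbb=8 ccGgHHBb=4 ccGgHHbb=4 ccGgHhBb=8 ccGgHhbb=8 ccGghhBb=4 ccGghhbb=4 ccggHHBb=4 ccggHHbb=4 ccggHhBb=8 ccggHhbb=8 ccgghhBb=4 ccgghhbb=4
CCGgHhbb hits 8/256; gcd=8; 8÷8/256÷8 = 1/32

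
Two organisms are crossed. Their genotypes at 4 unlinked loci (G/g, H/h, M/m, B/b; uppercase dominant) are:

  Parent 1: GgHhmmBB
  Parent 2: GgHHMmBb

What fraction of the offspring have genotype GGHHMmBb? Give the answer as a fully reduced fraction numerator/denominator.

GgHhmmBB gametes: GHmB×4, GhmB×4, gHmB×4, ghmB×4
GgHHMmBb gametes: GHMB×2, GHMb×2, GHmB×2, GHmb×2, gHMB×2, gHMb×2, gHmB×2, gHmb×2
GgHhmmBB×GgHHMmBb grid (16·16=256): GGHHMmBB=8 GGHHMmBb=8 GGHHmmBB=8 GGHHmmBb=8 GGHhMmBB=8 GGHhMmBb=8 GGHhmmBB=8 GGHhmmBb=8 GgHHMmBB=16 GgHHMmBb=16 GgHHmmBB=16 GgHHmmBb=16 GgHhMmBB=16 GgHhMmBb=16 GgHhmmBB=16 GgHhmmBb=16 ggHHMmBB=8 ggHHMmBb=8 ggHHmmBB=8 ggHHmmBb=8 ggHhMmBB=8 ggHhMmBb=8 ggHhmmBB=8 ggHhmmBb=8
GGHHMmBb hits 8/256; gcd=8; 8÷8/256÷8 = 1/32

P(GGHHMmBb) = 1/32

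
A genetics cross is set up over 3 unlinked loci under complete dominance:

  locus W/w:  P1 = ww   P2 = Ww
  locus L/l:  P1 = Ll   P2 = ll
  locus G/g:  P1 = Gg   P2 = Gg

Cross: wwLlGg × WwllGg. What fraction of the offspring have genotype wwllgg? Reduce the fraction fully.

P(wwllgg) = 1/16

wwLlGg gametes: wLG×2, wLg×2, wlG×2, wlg×2
WwllGg gametes: WlG×2, Wlg×2, wlG×2, wlg×2
wwLlGg×WwllGg grid (8·8=64): WwLlGG=4 WwLlGg=8 WwLlgg=4 WwllGG=4 WwllGg=8 Wwllgg=4 wwLlGG=4 wwLlGg=8 wwLlgg=4 wwllGG=4 wwllGg=8 wwllgg=4
wwllgg hits 4/64; gcd=4; 4÷4/64÷4 = 1/16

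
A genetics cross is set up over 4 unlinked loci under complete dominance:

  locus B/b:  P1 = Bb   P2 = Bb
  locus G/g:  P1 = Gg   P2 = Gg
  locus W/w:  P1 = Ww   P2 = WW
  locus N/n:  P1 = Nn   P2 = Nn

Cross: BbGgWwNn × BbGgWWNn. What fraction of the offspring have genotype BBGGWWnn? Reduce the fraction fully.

P(BBGGWWnn) = 1/128

BbGgWwNn gametes: BGWN×1, BGWn×1, BGwN×1, BGwn×1, BgWN×1, BgWn×1, BgwN×1, Bgwn×1, bGWN×1, bGWn×1, bGwN×1, bGwn×1, bgWN×1, bgWn×1, bgwN×1, bgwn×1
BbGgWWNn gametes: BGWN×2, BGWn×2, BgWN×2, BgWn×2, bGWN×2, bGWn×2, bgWN×2, bgWn×2
BbGgWwNn×BbGgWWNn grid (16·16=256): BBGGWWNN=2 BBGGWWNn=4 BBGGWWnn=2 BBGGWwNN=2 BBGGWwNn=4 BBGGWwnn=2 BBGgWWNN=4 BBGgWWNn=8 BBGgWWnn=4 BBGgWwNN=4 BBGgWwNn=8 BBGgWwnn=4 BBggWWNN=2 BBggWWNn=4 BBggWWnn=2 BBggWwNN=2 BBggWwNn=4 BBggWwnn=2 BbGGWWNN=4 BbGGWWNn=8 BbGGWWnn=4 BbGGWwNN=4 BbGGWwNn=8 BbGGWwnn=4 BbGgWWNN=8 BbGgWWNn=16 BbGgWWnn=8 BbGgWwNN=8 BbGgWwNn=16 BbGgWwnn=8 BbggWWNN=4 BbggWWNn=8 BbggWWnn=4 BbggWwNN=4 BbggWwNn=8 BbggWwnn=4 bbGGWWNN=2 bbGGWWNn=4 bbGGWWnn=2 bbGGWwNN=2 bbGGWwNn=4 bbGGWwnn=2 bbGgWWNN=4 bbGgWWNn=8 bbGgWWnn=4 bbGgWwNN=4 bbGgWwNn=8 bbGgWwnn=4 bbggWWNN=2 bbggWWNn=4 bbggWWnn=2 bbggWwNN=2 bbggWwNn=4 bbggWwnn=2
BBGGWWnn hits 2/256; gcd=2; 2÷2/256÷2 = 1/128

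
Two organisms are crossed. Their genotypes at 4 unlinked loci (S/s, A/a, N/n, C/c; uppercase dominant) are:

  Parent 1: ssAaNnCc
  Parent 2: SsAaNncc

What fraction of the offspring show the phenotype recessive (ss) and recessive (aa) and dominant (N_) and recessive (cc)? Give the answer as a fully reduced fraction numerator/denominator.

P(ss aa N_ cc) = 3/64

ssAaNnCc gametes: sANC×2, sANc×2, sAnC×2, sAnc×2, saNC×2, saNc×2, sanC×2, sanc×2
SsAaNncc gametes: SANc×2, SAnc×2, SaNc×2, Sanc×2, sANc×2, sAnc×2, saNc×2, sanc×2
ssAaNnCc×SsAaNncc grid (16·16=256): SsAANNCc=4 SsAANNcc=4 SsAANnCc=8 SsAANncc=8 SsAAnnCc=4 SsAAnncc=4 SsAaNNCc=8 SsAaNNcc=8 SsAaNnCc=16 SsAaNncc=16 SsAannCc=8 SsAanncc=8 SsaaNNCc=4 SsaaNNcc=4 SsaaNnCc=8 SsaaNncc=8 SsaannCc=4 Ssaanncc=4 ssAANNCc=4 ssAANNcc=4 ssAANnCc=8 ssAANncc=8 ssAAnnCc=4 ssAAnncc=4 ssAaNNCc=8 ssAaNNcc=8 ssAaNnCc=16 ssAaNncc=16 ssAannCc=8 ssAanncc=8 ssaaNNCc=4 ssaaNNcc=4 ssaaNnCc=8 ssaaNncc=8 ssaannCc=4 ssaanncc=4
ss aa N_ cc hits 12/256; gcd=4; 12÷4/256÷4 = 3/64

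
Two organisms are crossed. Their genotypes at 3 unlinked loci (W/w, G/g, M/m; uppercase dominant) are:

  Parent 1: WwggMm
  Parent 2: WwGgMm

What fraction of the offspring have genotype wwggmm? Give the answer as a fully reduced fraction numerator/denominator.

P(wwggmm) = 1/32

WwggMm gametes: WgM×2, Wgm×2, wgM×2, wgm×2
WwGgMm gametes: WGM×1, WGm×1, WgM×1, Wgm×1, wGM×1, wGm×1, wgM×1, wgm×1
WwggMm×WwGgMm grid (8·8=64): WWGgMM=2 WWGgMm=4 WWGgmm=2 WWggMM=2 WWggMm=4 WWggmm=2 WwGgMM=4 WwGgMm=8 WwGgmm=4 WwggMM=4 WwggMm=8 Wwggmm=4 wwGgMM=2 wwGgMm=4 wwGgmm=2 wwggMM=2 wwggMm=4 wwggmm=2
wwggmm hits 2/64; gcd=2; 2÷2/64÷2 = 1/32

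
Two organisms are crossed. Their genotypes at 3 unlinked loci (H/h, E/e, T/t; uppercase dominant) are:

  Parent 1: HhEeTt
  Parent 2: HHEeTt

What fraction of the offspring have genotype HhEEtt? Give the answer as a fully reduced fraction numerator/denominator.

P(HhEEtt) = 1/32

HhEeTt gametes: HET×1, HEt×1, HeT×1, Het×1, hET×1, hEt×1, heT×1, het×1
HHEeTt gametes: HET×2, HEt×2, HeT×2, Het×2
HhEeTt×HHEeTt grid (8·8=64): HHEETT=2 HHEETt=4 HHEEtt=2 HHEeTT=4 HHEeTt=8 HHEett=4 HHeeTT=2 HHeeTt=4 HHeett=2 HhEETT=2 HhEETt=4 HhEEtt=2 HhEeTT=4 HhEeTt=8 HhEett=4 HheeTT=2 HheeTt=4 Hheett=2
HhEEtt hits 2/64; gcd=2; 2÷2/64÷2 = 1/32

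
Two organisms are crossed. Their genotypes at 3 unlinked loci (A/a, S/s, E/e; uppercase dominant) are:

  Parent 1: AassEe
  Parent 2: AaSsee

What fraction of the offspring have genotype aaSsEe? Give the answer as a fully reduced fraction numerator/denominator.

AassEe gametes: AsE×2, Ase×2, asE×2, ase×2
AaSsee gametes: ASe×2, Ase×2, aSe×2, ase×2
AassEe×AaSsee grid (8·8=64): AASsEe=4 AASsee=4 AAssEe=4 AAssee=4 AaSsEe=8 AaSsee=8 AassEe=8 Aassee=8 aaSsEe=4 aaSsee=4 aassEe=4 aassee=4
aaSsEe hits 4/64; gcd=4; 4÷4/64÷4 = 1/16

P(aaSsEe) = 1/16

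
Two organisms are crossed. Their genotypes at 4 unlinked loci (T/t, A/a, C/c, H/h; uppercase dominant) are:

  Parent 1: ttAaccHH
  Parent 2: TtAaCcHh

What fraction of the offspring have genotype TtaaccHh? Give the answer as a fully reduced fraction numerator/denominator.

ttAaccHH gametes: tAcH×8, tacH×8
TtAaCcHh gametes: TACH×1, TACh×1, TAcH×1, TAch×1, TaCH×1, TaCh×1, TacH×1, Tach×1, tACH×1, tACh×1, tAcH×1, tAch×1, taCH×1, taCh×1, tacH×1, tach×1
ttAaccHH×TtAaCcHh grid (16·16=256): TtAACcHH=8 TtAACcHh=8 TtAAccHH=8 TtAAccHh=8 TtAaCcHH=16 TtAaCcHh=16 TtAaccHH=16 TtAaccHh=16 TtaaCcHH=8 TtaaCcHh=8 TtaaccHH=8 TtaaccHh=8 ttAACcHH=8 ttAACcHh=8 ttAAccHH=8 ttAAccHh=8 ttAaCcHH=16 ttAaCcHh=16 ttAaccHH=16 ttAaccHh=16 ttaaCcHH=8 ttaaCcHh=8 ttaaccHH=8 ttaaccHh=8
TtaaccHh hits 8/256; gcd=8; 8÷8/256÷8 = 1/32

P(TtaaccHh) = 1/32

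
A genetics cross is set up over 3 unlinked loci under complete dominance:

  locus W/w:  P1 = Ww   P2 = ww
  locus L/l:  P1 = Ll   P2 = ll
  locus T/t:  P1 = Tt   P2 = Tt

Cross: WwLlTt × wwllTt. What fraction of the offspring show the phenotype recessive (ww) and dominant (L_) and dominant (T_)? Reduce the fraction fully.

WwLlTt gametes: WLT×1, WLt×1, WlT×1, Wlt×1, wLT×1, wLt×1, wlT×1, wlt×1
wwllTt gametes: wlT×4, wlt×4
WwLlTt×wwllTt grid (8·8=64): WwLlTT=4 WwLlTt=8 WwLltt=4 WwllTT=4 WwllTt=8 Wwlltt=4 wwLlTT=4 wwLlTt=8 wwLltt=4 wwllTT=4 wwllTt=8 wwlltt=4
ww L_ T_ hits 12/64; gcd=4; 12÷4/64÷4 = 3/16

P(ww L_ T_) = 3/16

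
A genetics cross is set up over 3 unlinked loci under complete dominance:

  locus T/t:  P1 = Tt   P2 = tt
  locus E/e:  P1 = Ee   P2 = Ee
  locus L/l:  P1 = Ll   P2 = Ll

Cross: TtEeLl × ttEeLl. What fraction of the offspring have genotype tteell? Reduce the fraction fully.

P(tteell) = 1/32

TtEeLl gametes: TEL×1, TEl×1, TeL×1, Tel×1, tEL×1, tEl×1, teL×1, tel×1
ttEeLl gametes: tEL×2, tEl×2, teL×2, tel×2
TtEeLl×ttEeLl grid (8·8=64): TtEELL=2 TtEELl=4 TtEEll=2 TtEeLL=4 TtEeLl=8 TtEell=4 TteeLL=2 TteeLl=4 Tteell=2 ttEELL=2 ttEELl=4 ttEEll=2 ttEeLL=4 ttEeLl=8 ttEell=4 tteeLL=2 tteeLl=4 tteell=2
tteell hits 2/64; gcd=2; 2÷2/64÷2 = 1/32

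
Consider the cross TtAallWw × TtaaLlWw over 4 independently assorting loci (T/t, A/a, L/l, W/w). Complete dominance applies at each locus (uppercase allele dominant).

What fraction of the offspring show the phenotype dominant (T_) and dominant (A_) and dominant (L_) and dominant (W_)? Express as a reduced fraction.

P(T_ A_ L_ W_) = 9/64

TtAallWw gametes: TAlW×2, TAlw×2, TalW×2, Talw×2, tAlW×2, tAlw×2, talW×2, talw×2
TtaaLlWw gametes: TaLW×2, TaLw×2, TalW×2, Talw×2, taLW×2, taLw×2, talW×2, talw×2
TtAallWw×TtaaLlWw grid (16·16=256): TTAaLlWW=4 TTAaLlWw=8 TTAaLlww=4 TTAallWW=4 TTAallWw=8 TTAallww=4 TTaaLlWW=4 TTaaLlWw=8 TTaaLlww=4 TTaallWW=4 TTaallWw=8 TTaallww=4 TtAaLlWW=8 TtAaLlWw=16 TtAaLlww=8 TtAallWW=8 TtAallWw=16 TtAallww=8 TtaaLlWW=8 TtaaLlWw=16 TtaaLlww=8 TtaallWW=8 TtaallWw=16 Ttaallww=8 ttAaLlWW=4 ttAaLlWw=8 ttAaLlww=4 ttAallWW=4 ttAallWw=8 ttAallww=4 ttaaLlWW=4 ttaaLlWw=8 ttaaLlww=4 ttaallWW=4 ttaallWw=8 ttaallww=4
T_ A_ L_ W_ hits 36/256; gcd=4; 36÷4/256÷4 = 9/64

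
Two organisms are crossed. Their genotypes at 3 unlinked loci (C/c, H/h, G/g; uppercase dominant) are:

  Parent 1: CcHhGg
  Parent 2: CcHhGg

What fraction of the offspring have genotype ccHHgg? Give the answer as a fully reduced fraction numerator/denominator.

P(ccHHgg) = 1/64

CcHhGg gametes: CHG×1, CHg×1, ChG×1, Chg×1, cHG×1, cHg×1, chG×1, chg×1
CcHhGg gametes: CHG×1, CHg×1, ChG×1, Chg×1, cHG×1, cHg×1, chG×1, chg×1
CcHhGg×CcHhGg grid (8·8=64): CCHHGG=1 CCHHGg=2 CCHHgg=1 CCHhGG=2 CCHhGg=4 CCHhgg=2 CChhGG=1 CChhGg=2 CChhgg=1 CcHHGG=2 CcHHGg=4 CcHHgg=2 CcHhGG=4 CcHhGg=8 CcHhgg=4 CchhGG=2 CchhGg=4 Cchhgg=2 ccHHGG=1 ccHHGg=2 ccHHgg=1 ccHhGG=2 ccHhGg=4 ccHhgg=2 cchhGG=1 cchhGg=2 cchhgg=1
ccHHgg hits 1/64; gcd=1; 1÷1/64÷1 = 1/64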